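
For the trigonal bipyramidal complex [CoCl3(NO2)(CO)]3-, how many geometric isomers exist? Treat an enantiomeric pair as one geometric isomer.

A trigonal bipyramid has two axial and three equatorial sites, which are chemically inequivalent.
There are 4 geometric isomers: NO2 equatorial, CO axial; NO2 axial, CO axial; NO2 equatorial, CO equatorial; NO2 axial, CO equatorial.

4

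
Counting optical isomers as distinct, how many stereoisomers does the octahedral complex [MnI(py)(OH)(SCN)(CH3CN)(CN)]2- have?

In an octahedral complex each vertex has one trans partner and four cis neighbours.
Placing the ligands in turn and identifying arrangements related by rotation or reflection leaves 15 distinct geometric isomers.
Of these, 15 lack any improper symmetry element and so occur as enantiomeric pairs, giving 15 + 15 = 30 stereoisomers in total.

30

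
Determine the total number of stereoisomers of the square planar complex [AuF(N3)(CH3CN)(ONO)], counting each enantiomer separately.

Systematic placement gives 3 geometric isomers: (CH3CN/N3 trans, F/ONO trans); (CH3CN/ONO trans, F/N3 trans); (CH3CN/F trans, N3/ONO trans).
Each arrangement has an internal mirror plane or centre of symmetry, so none is chiral.

3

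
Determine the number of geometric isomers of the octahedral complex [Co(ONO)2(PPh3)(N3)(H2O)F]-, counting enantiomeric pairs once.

An octahedron has six vertices in three trans pairs; every non-trans pair is cis.
Systematic enumeration (placing each ligand type in turn and discarding arrangements equivalent by rotation or reflection) gives 9 geometric isomers.

9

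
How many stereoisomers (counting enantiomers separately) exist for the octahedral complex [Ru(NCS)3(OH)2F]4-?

3

An octahedron has six vertices in three trans pairs; every non-trans pair is cis.
There are 3 geometric isomers: NCS mer, OH trans; NCS fac, OH cis; NCS mer, OH cis.
Each arrangement has an internal mirror plane or centre of symmetry, so none is chiral.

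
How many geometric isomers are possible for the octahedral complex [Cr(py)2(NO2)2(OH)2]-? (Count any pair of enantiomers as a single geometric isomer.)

5

Systematic placement gives 5 geometric isomers: py trans, NO2 trans, OH trans; py cis, NO2 trans, OH cis; py trans, NO2 cis, OH cis; py cis, NO2 cis, OH cis (chiral); py cis, NO2 cis, OH trans.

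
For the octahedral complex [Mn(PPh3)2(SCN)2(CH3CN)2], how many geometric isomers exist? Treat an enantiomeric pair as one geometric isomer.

In an octahedral complex each vertex has one trans partner and four cis neighbours.
Systematic placement gives 5 geometric isomers: PPh3 trans, SCN trans, CH3CN trans; PPh3 cis, SCN cis, CH3CN trans; PPh3 cis, SCN trans, CH3CN cis; PPh3 cis, SCN cis, CH3CN cis (chiral); PPh3 trans, SCN cis, CH3CN cis.

5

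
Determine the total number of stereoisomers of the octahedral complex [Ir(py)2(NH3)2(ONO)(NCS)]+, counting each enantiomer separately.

8

The distinct arrangements are (6 in all): py trans, NH3 cis; py cis, NH3 cis (3 arrangements, 2 chiral); py trans, NH3 trans; py cis, NH3 trans.
Of these, 2 lack any improper symmetry element and so occur as enantiomeric pairs, giving 6 + 2 = 8 stereoisomers in total.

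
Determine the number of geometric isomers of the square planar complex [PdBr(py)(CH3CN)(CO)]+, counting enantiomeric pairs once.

3

In a square planar complex each vertex has one trans partner and two cis neighbours.
There are 3 geometric isomers: (Br/CO trans, CH3CN/py trans); (Br/py trans, CH3CN/CO trans); (Br/CH3CN trans, CO/py trans).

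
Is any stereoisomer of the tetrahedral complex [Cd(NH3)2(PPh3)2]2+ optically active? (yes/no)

no

All four vertices of a tetrahedron are equivalent and mutually adjacent, so cis/trans isomerism cannot arise.
Only one geometric arrangement is possible.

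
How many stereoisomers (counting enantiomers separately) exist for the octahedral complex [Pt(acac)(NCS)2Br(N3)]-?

6

In an octahedral complex each vertex has one trans partner and four cis neighbours.
Each acac is bidentate and must span two cis positions.
Systematic placement gives 4 geometric isomers: NCS cis (3 arrangements, 2 chiral); NCS trans.
Of these, 2 lack any improper symmetry element and so occur as enantiomeric pairs, giving 4 + 2 = 6 stereoisomers in total.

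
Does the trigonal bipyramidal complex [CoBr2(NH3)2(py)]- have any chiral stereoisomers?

yes

In a trigonal bipyramid the two axial positions differ from the three equatorial ones.
Placing the ligands in turn and identifying arrangements related by rotation or reflection leaves 5 distinct geometric isomers.
One of these lacks any improper symmetry element and so occurs as an enantiomeric pair, giving 5 + 1 = 6 stereoisomers in total.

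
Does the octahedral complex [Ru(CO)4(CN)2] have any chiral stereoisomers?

no

There are 2 geometric isomers: CN trans; CN cis.
Each arrangement has an internal mirror plane or centre of symmetry, so none is chiral.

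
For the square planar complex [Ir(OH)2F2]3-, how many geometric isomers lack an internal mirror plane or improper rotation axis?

0

A square has two trans pairs of vertices; adjacent vertices are cis.
There are 2 geometric isomers: OH cis; OH trans.
Each arrangement has an internal mirror plane or centre of symmetry, so none is chiral.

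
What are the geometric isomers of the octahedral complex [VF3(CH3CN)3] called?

There are 2 geometric isomers: F mer; F fac.

fac and mer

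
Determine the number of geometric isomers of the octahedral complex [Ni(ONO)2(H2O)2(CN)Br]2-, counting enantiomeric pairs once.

6

In an octahedral complex each vertex has one trans partner and four cis neighbours.
Working through the distinct placements yields 6 geometric isomers: ONO trans, H2O trans; ONO cis, H2O cis (3 arrangements, 2 chiral); ONO trans, H2O cis; ONO cis, H2O trans.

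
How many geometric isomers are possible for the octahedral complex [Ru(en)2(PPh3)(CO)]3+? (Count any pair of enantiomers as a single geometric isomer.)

In an octahedral complex each vertex has one trans partner and four cis neighbours.
Each en is bidentate and must span two cis positions.
Working through the distinct placements yields 2 geometric isomers: PPh3 and CO mutually trans; PPh3 and CO mutually cis (chiral).

2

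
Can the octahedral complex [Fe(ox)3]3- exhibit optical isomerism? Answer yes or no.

Each ox is bidentate and must span two cis positions.
Only one geometric arrangement is possible; it has no improper symmetry element, so it exists as a pair of enantiomers (2 stereoisomers).

yes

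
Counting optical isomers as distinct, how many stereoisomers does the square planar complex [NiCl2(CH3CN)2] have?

Working through the distinct placements yields 2 geometric isomers: Cl cis; Cl trans.
Each arrangement has an internal mirror plane or centre of symmetry, so none is chiral.

2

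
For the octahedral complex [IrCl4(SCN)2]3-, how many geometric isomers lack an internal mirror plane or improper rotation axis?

0

The six octahedral sites form three mutually perpendicular trans pairs.
The distinct arrangements are (2 in all): SCN trans; SCN cis.
Each arrangement has an internal mirror plane or centre of symmetry, so none is chiral.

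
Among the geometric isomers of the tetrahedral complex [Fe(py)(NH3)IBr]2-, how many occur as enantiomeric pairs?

1

Only one geometric arrangement is possible; it has no improper symmetry element, so it exists as a pair of enantiomers (2 stereoisomers).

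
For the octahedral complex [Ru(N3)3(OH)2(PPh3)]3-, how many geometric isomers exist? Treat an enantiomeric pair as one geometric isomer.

Systematic placement gives 3 geometric isomers: N3 mer, OH cis; N3 mer, OH trans; N3 fac, OH cis.

3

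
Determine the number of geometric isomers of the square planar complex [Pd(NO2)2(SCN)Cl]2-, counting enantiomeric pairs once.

2

The distinct arrangements are (2 in all): NO2 cis; NO2 trans.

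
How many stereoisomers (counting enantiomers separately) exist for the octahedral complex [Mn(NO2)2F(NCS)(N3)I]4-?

15

Exhaustive case analysis gives 9 geometric isomers.
Of these, 6 lack any improper symmetry element and so occur as enantiomeric pairs, giving 9 + 6 = 15 stereoisomers in total.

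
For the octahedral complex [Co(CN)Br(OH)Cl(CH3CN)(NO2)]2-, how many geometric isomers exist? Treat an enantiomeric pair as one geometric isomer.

Systematic enumeration (placing each ligand type in turn and discarding arrangements equivalent by rotation or reflection) gives 15 geometric isomers.

15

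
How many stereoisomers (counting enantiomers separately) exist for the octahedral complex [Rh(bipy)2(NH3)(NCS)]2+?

3

The six octahedral sites form three mutually perpendicular trans pairs.
Each bipy is bidentate and must span two cis positions.
There are 2 geometric isomers: NH3 and NCS mutually trans; NH3 and NCS mutually cis (chiral).
One of these lacks any improper symmetry element and so occurs as an enantiomeric pair, giving 2 + 1 = 3 stereoisomers in total.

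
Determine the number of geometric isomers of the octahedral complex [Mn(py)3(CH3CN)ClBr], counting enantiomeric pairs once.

The six octahedral sites form three mutually perpendicular trans pairs.
Systematic placement gives 4 geometric isomers: py mer (3 arrangements); py fac (chiral).

4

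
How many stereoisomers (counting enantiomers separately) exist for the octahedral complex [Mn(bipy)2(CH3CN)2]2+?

3

An octahedron has six vertices in three trans pairs; every non-trans pair is cis.
Each bipy is bidentate and must span two cis positions.
Working through the distinct placements yields 2 geometric isomers: CH3CN trans; CH3CN cis (chiral).
One of these lacks any improper symmetry element and so occurs as an enantiomeric pair, giving 2 + 1 = 3 stereoisomers in total.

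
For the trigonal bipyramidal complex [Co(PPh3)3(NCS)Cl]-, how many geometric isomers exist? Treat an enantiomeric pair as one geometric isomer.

4

A trigonal bipyramid has two axial and three equatorial sites, which are chemically inequivalent.
There are 4 geometric isomers: NCS axial, Cl axial; NCS equatorial, Cl axial; NCS axial, Cl equatorial; NCS equatorial, Cl equatorial.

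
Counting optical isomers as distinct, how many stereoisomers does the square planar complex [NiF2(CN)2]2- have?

A square has two trans pairs of vertices; adjacent vertices are cis.
The distinct arrangements are (2 in all): F cis; F trans.
Each arrangement has an internal mirror plane or centre of symmetry, so none is chiral.

2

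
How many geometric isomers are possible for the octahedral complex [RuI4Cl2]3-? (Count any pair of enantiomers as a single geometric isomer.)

2

The six octahedral sites form three mutually perpendicular trans pairs.
The distinct arrangements are (2 in all): Cl trans; Cl cis.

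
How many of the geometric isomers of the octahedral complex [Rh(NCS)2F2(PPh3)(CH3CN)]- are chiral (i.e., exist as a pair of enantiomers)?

An octahedron has six vertices in three trans pairs; every non-trans pair is cis.
Working through the distinct placements yields 6 geometric isomers: NCS cis, F cis (3 arrangements, 2 chiral); NCS trans, F cis; NCS cis, F trans; NCS trans, F trans.
Of these, 2 lack any improper symmetry element and so occur as enantiomeric pairs, giving 6 + 2 = 8 stereoisomers in total.

2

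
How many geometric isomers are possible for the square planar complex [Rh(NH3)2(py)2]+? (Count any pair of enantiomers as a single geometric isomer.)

2

A square has two trans pairs of vertices; adjacent vertices are cis.
There are 2 geometric isomers: NH3 cis; NH3 trans.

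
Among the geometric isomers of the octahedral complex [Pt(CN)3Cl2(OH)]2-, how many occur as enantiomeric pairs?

There are 3 geometric isomers: CN mer, Cl cis; CN mer, Cl trans; CN fac, Cl cis.
Each arrangement has an internal mirror plane or centre of symmetry, so none is chiral.

0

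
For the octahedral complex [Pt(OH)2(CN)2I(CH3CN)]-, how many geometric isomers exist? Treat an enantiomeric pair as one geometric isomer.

6

In an octahedral complex each vertex has one trans partner and four cis neighbours.
There are 6 geometric isomers: OH trans, CN cis; OH cis, CN cis (3 arrangements, 2 chiral); OH trans, CN trans; OH cis, CN trans.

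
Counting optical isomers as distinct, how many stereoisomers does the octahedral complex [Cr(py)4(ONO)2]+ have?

The six octahedral sites form three mutually perpendicular trans pairs.
There are 2 geometric isomers: ONO trans; ONO cis.
Each arrangement has an internal mirror plane or centre of symmetry, so none is chiral.

2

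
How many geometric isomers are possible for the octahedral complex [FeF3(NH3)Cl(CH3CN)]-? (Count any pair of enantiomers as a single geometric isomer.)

4

The distinct arrangements are (4 in all): F mer (3 arrangements); F fac (chiral).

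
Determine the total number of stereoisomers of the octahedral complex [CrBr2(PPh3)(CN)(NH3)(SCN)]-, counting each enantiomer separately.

15

The six octahedral sites form three mutually perpendicular trans pairs.
Placing the ligands in turn and identifying arrangements related by rotation or reflection leaves 9 distinct geometric isomers.
Of these, 6 lack any improper symmetry element and so occur as enantiomeric pairs, giving 9 + 6 = 15 stereoisomers in total.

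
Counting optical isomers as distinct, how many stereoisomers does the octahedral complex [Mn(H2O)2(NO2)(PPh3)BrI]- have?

Systematic enumeration (placing each ligand type in turn and discarding arrangements equivalent by rotation or reflection) gives 9 geometric isomers.
Of these, 6 lack any improper symmetry element and so occur as enantiomeric pairs, giving 9 + 6 = 15 stereoisomers in total.

15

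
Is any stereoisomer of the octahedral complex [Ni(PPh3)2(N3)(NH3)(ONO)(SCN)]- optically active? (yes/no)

The six octahedral sites form three mutually perpendicular trans pairs.
Placing the ligands in turn and identifying arrangements related by rotation or reflection leaves 9 distinct geometric isomers.
Of these, 6 lack any improper symmetry element and so occur as enantiomeric pairs, giving 9 + 6 = 15 stereoisomers in total.

yes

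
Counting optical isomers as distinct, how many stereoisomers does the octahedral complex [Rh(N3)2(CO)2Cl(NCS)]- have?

8

The six octahedral sites form three mutually perpendicular trans pairs.
The distinct arrangements are (6 in all): N3 cis, CO trans; N3 trans, CO trans; N3 cis, CO cis (3 arrangements, 2 chiral); N3 trans, CO cis.
Of these, 2 lack any improper symmetry element and so occur as enantiomeric pairs, giving 6 + 2 = 8 stereoisomers in total.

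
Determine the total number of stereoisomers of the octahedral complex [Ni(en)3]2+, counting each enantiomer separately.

The six octahedral sites form three mutually perpendicular trans pairs.
Each en is bidentate and must span two cis positions.
Only one geometric arrangement is possible; it has no improper symmetry element, so it exists as a pair of enantiomers (2 stereoisomers).

2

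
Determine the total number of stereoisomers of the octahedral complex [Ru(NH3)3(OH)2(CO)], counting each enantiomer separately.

The six octahedral sites form three mutually perpendicular trans pairs.
There are 3 geometric isomers: NH3 mer, OH trans; NH3 fac, OH cis; NH3 mer, OH cis.
Each arrangement has an internal mirror plane or centre of symmetry, so none is chiral.

3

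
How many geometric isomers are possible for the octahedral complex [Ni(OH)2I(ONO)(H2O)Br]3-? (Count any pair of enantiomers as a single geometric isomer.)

9

In an octahedral complex each vertex has one trans partner and four cis neighbours.
Systematic enumeration (placing each ligand type in turn and discarding arrangements equivalent by rotation or reflection) gives 9 geometric isomers.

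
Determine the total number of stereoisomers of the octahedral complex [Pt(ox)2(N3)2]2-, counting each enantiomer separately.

3

An octahedron has six vertices in three trans pairs; every non-trans pair is cis.
Each ox is bidentate and must span two cis positions.
The distinct arrangements are (2 in all): N3 trans; N3 cis (chiral).
One of these lacks any improper symmetry element and so occurs as an enantiomeric pair, giving 2 + 1 = 3 stereoisomers in total.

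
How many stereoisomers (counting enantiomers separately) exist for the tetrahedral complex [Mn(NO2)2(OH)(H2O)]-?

Only one geometric arrangement is possible.

1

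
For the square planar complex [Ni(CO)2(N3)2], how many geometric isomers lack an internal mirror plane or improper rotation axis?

In a square planar complex each vertex has one trans partner and two cis neighbours.
There are 2 geometric isomers: CO cis; CO trans.
Each arrangement has an internal mirror plane or centre of symmetry, so none is chiral.

0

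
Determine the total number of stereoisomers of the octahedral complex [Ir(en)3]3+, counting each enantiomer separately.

Each en is bidentate and must span two cis positions.
Only one geometric arrangement is possible; it has no improper symmetry element, so it exists as a pair of enantiomers (2 stereoisomers).

2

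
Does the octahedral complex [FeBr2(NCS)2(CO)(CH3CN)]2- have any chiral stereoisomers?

In an octahedral complex each vertex has one trans partner and four cis neighbours.
Systematic placement gives 6 geometric isomers: Br trans, NCS trans; Br trans, NCS cis; Br cis, NCS trans; Br cis, NCS cis (3 arrangements, 2 chiral).
Of these, 2 lack any improper symmetry element and so occur as enantiomeric pairs, giving 6 + 2 = 8 stereoisomers in total.

yes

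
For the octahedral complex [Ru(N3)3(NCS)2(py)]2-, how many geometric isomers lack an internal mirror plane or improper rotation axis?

Systematic placement gives 3 geometric isomers: N3 mer, NCS cis; N3 mer, NCS trans; N3 fac, NCS cis.
Each arrangement has an internal mirror plane or centre of symmetry, so none is chiral.

0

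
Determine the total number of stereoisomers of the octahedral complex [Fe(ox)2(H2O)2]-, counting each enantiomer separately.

3

The six octahedral sites form three mutually perpendicular trans pairs.
Each ox is bidentate and must span two cis positions.
There are 2 geometric isomers: H2O trans; H2O cis (chiral).
One of these lacks any improper symmetry element and so occurs as an enantiomeric pair, giving 2 + 1 = 3 stereoisomers in total.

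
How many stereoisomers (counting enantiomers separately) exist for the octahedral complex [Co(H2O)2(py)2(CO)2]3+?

6

In an octahedral complex each vertex has one trans partner and four cis neighbours.
Systematic placement gives 5 geometric isomers: H2O trans, py trans, CO trans; H2O cis, py cis, CO trans; H2O cis, py trans, CO cis; H2O cis, py cis, CO cis (chiral); H2O trans, py cis, CO cis.
One of these lacks any improper symmetry element and so occurs as an enantiomeric pair, giving 5 + 1 = 6 stereoisomers in total.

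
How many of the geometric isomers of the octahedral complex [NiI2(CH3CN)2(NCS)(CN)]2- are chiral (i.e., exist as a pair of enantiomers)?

2

In an octahedral complex each vertex has one trans partner and four cis neighbours.
Working through the distinct placements yields 6 geometric isomers: I cis, CH3CN trans; I trans, CH3CN trans; I cis, CH3CN cis (3 arrangements, 2 chiral); I trans, CH3CN cis.
Of these, 2 lack any improper symmetry element and so occur as enantiomeric pairs, giving 6 + 2 = 8 stereoisomers in total.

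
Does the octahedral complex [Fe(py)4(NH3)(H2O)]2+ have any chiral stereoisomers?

no

The six octahedral sites form three mutually perpendicular trans pairs.
Systematic placement gives 2 geometric isomers: NH3 and H2O mutually trans; NH3 and H2O mutually cis.
Each arrangement has an internal mirror plane or centre of symmetry, so none is chiral.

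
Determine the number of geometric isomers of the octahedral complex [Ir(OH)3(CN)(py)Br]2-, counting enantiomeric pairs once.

In an octahedral complex each vertex has one trans partner and four cis neighbours.
Systematic placement gives 4 geometric isomers: OH mer (3 arrangements); OH fac (chiral).

4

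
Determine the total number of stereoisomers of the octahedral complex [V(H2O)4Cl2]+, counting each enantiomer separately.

Systematic placement gives 2 geometric isomers: Cl trans; Cl cis.
Each arrangement has an internal mirror plane or centre of symmetry, so none is chiral.

2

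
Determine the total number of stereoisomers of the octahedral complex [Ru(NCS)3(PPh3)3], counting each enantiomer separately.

2

The six octahedral sites form three mutually perpendicular trans pairs.
Working through the distinct placements yields 2 geometric isomers: NCS mer; NCS fac.
Each arrangement has an internal mirror plane or centre of symmetry, so none is chiral.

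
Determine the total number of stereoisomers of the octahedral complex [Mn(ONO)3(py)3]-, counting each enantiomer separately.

The six octahedral sites form three mutually perpendicular trans pairs.
Working through the distinct placements yields 2 geometric isomers: ONO mer; ONO fac.
Each arrangement has an internal mirror plane or centre of symmetry, so none is chiral.

2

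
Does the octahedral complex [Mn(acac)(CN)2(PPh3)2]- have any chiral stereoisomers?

yes

In an octahedral complex each vertex has one trans partner and four cis neighbours.
Each acac is bidentate and must span two cis positions.
The distinct arrangements are (3 in all): CN trans, PPh3 cis; CN cis, PPh3 cis (chiral); CN cis, PPh3 trans.
One of these lacks any improper symmetry element and so occurs as an enantiomeric pair, giving 3 + 1 = 4 stereoisomers in total.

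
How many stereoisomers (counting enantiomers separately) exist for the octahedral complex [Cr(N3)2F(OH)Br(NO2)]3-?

In an octahedral complex each vertex has one trans partner and four cis neighbours.
Exhaustive case analysis gives 9 geometric isomers.
Of these, 6 lack any improper symmetry element and so occur as enantiomeric pairs, giving 9 + 6 = 15 stereoisomers in total.

15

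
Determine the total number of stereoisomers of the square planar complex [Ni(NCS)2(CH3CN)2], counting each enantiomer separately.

A square has two trans pairs of vertices; adjacent vertices are cis.
Systematic placement gives 2 geometric isomers: NCS cis; NCS trans.
Each arrangement has an internal mirror plane or centre of symmetry, so none is chiral.

2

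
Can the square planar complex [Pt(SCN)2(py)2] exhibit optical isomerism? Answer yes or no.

In a square planar complex each vertex has one trans partner and two cis neighbours.
There are 2 geometric isomers: SCN cis; SCN trans.
Each arrangement has an internal mirror plane or centre of symmetry, so none is chiral.

no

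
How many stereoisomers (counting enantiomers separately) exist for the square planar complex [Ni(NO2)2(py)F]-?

2

A square has two trans pairs of vertices; adjacent vertices are cis.
There are 2 geometric isomers: NO2 cis; NO2 trans.
Each arrangement has an internal mirror plane or centre of symmetry, so none is chiral.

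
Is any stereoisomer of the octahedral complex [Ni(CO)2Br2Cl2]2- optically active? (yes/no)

An octahedron has six vertices in three trans pairs; every non-trans pair is cis.
The distinct arrangements are (5 in all): CO trans, Br trans, Cl trans; CO cis, Br trans, Cl cis; CO cis, Br cis, Cl trans; CO cis, Br cis, Cl cis (chiral); CO trans, Br cis, Cl cis.
One of these lacks any improper symmetry element and so occurs as an enantiomeric pair, giving 5 + 1 = 6 stereoisomers in total.

yes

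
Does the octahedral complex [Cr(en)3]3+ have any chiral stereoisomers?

An octahedron has six vertices in three trans pairs; every non-trans pair is cis.
Each en is bidentate and must span two cis positions.
Only one geometric arrangement is possible; it has no improper symmetry element, so it exists as a pair of enantiomers (2 stereoisomers).

yes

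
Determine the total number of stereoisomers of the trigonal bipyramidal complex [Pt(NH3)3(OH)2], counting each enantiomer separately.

In a trigonal bipyramid the two axial positions differ from the three equatorial ones.
Working through the distinct placements yields 3 geometric isomers: OH both equatorial; OH one axial, one equatorial; OH both axial.
Each arrangement has an internal mirror plane or centre of symmetry, so none is chiral.

3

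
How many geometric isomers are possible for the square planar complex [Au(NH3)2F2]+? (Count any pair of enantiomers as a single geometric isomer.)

2

In a square planar complex each vertex has one trans partner and two cis neighbours.
The distinct arrangements are (2 in all): NH3 cis; NH3 trans.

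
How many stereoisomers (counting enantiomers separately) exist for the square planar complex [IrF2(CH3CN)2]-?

2

The distinct arrangements are (2 in all): F cis; F trans.
Each arrangement has an internal mirror plane or centre of symmetry, so none is chiral.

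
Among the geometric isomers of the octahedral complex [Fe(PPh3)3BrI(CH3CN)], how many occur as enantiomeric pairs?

1

An octahedron has six vertices in three trans pairs; every non-trans pair is cis.
Working through the distinct placements yields 4 geometric isomers: PPh3 mer (3 arrangements); PPh3 fac (chiral).
One of these lacks any improper symmetry element and so occurs as an enantiomeric pair, giving 4 + 1 = 5 stereoisomers in total.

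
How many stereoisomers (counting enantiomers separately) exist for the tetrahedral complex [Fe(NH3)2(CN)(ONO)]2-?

In a tetrahedral complex all four positions are equivalent and every pair of ligands is adjacent — there is no cis/trans distinction.
Only one geometric arrangement is possible.

1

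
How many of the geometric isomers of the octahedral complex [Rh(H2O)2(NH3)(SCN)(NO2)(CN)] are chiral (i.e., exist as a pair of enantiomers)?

Systematic enumeration (placing each ligand type in turn and discarding arrangements equivalent by rotation or reflection) gives 9 geometric isomers.
Of these, 6 lack any improper symmetry element and so occur as enantiomeric pairs, giving 9 + 6 = 15 stereoisomers in total.

6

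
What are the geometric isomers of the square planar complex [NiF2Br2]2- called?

cis and trans

In a square planar complex each vertex has one trans partner and two cis neighbours.
Working through the distinct placements yields 2 geometric isomers: F cis; F trans.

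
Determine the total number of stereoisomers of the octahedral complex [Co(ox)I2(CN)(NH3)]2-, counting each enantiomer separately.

Each ox is bidentate and must span two cis positions.
Systematic placement gives 4 geometric isomers: I cis (3 arrangements, 2 chiral); I trans.
Of these, 2 lack any improper symmetry element and so occur as enantiomeric pairs, giving 4 + 2 = 6 stereoisomers in total.

6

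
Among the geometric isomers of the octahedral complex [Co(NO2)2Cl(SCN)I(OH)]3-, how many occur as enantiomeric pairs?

Exhaustive case analysis gives 9 geometric isomers.
Of these, 6 lack any improper symmetry element and so occur as enantiomeric pairs, giving 9 + 6 = 15 stereoisomers in total.

6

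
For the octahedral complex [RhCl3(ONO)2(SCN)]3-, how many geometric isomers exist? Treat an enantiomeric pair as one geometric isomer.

Working through the distinct placements yields 3 geometric isomers: Cl mer, ONO cis; Cl mer, ONO trans; Cl fac, ONO cis.

3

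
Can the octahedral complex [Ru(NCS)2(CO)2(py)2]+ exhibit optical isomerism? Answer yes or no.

yes

In an octahedral complex each vertex has one trans partner and four cis neighbours.
The distinct arrangements are (5 in all): NCS trans, CO trans, py trans; NCS cis, CO trans, py cis; NCS cis, CO cis, py trans; NCS cis, CO cis, py cis (chiral); NCS trans, CO cis, py cis.
One of these lacks any improper symmetry element and so occurs as an enantiomeric pair, giving 5 + 1 = 6 stereoisomers in total.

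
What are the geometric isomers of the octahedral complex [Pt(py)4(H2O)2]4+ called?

An octahedron has six vertices in three trans pairs; every non-trans pair is cis.
Systematic placement gives 2 geometric isomers: H2O trans; H2O cis.

cis and trans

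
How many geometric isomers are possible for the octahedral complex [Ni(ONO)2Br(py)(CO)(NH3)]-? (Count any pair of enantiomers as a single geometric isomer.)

Exhaustive case analysis gives 9 geometric isomers.

9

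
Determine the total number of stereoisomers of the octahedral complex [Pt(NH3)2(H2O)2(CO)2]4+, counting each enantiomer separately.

6

Working through the distinct placements yields 5 geometric isomers: NH3 trans, H2O trans, CO trans; NH3 cis, H2O cis, CO trans; NH3 trans, H2O cis, CO cis; NH3 cis, H2O cis, CO cis (chiral); NH3 cis, H2O trans, CO cis.
One of these lacks any improper symmetry element and so occurs as an enantiomeric pair, giving 5 + 1 = 6 stereoisomers in total.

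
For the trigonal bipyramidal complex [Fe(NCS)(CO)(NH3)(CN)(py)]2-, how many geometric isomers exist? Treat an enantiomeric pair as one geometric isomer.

10

Placing the ligands in turn and identifying arrangements related by rotation or reflection leaves 10 distinct geometric isomers.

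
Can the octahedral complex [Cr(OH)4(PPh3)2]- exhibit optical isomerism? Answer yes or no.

The distinct arrangements are (2 in all): PPh3 trans; PPh3 cis.
Each arrangement has an internal mirror plane or centre of symmetry, so none is chiral.

no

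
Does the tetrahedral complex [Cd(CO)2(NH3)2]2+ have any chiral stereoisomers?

All four vertices of a tetrahedron are equivalent and mutually adjacent, so cis/trans isomerism cannot arise.
Only one geometric arrangement is possible.

no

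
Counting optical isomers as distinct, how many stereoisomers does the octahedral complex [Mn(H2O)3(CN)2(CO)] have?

An octahedron has six vertices in three trans pairs; every non-trans pair is cis.
The distinct arrangements are (3 in all): H2O mer, CN trans; H2O mer, CN cis; H2O fac, CN cis.
Each arrangement has an internal mirror plane or centre of symmetry, so none is chiral.

3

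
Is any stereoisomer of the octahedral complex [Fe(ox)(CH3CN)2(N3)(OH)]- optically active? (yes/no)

An octahedron has six vertices in three trans pairs; every non-trans pair is cis.
Each ox is bidentate and must span two cis positions.
There are 4 geometric isomers: CH3CN trans; CH3CN cis (3 arrangements, 2 chiral).
Of these, 2 lack any improper symmetry element and so occur as enantiomeric pairs, giving 4 + 2 = 6 stereoisomers in total.

yes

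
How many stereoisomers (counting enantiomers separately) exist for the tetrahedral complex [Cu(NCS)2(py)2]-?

Only one geometric arrangement is possible.

1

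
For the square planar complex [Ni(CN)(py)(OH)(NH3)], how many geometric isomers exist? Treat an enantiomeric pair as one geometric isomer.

3

Working through the distinct placements yields 3 geometric isomers: (CN/OH trans, NH3/py trans); (CN/py trans, NH3/OH trans); (CN/NH3 trans, OH/py trans).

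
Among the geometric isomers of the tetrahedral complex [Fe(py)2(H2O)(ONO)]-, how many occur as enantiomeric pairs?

In a tetrahedral complex all four positions are equivalent and every pair of ligands is adjacent — there is no cis/trans distinction.
Only one geometric arrangement is possible.

0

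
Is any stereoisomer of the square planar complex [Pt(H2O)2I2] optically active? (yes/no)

no

In a square planar complex each vertex has one trans partner and two cis neighbours.
Working through the distinct placements yields 2 geometric isomers: H2O cis; H2O trans.
Each arrangement has an internal mirror plane or centre of symmetry, so none is chiral.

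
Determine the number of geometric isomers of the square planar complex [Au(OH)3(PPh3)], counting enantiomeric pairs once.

1

A square has two trans pairs of vertices; adjacent vertices are cis.
Only one geometric arrangement is possible.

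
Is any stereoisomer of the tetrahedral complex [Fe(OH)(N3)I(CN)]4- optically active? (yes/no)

All four vertices of a tetrahedron are equivalent and mutually adjacent, so cis/trans isomerism cannot arise.
Only one geometric arrangement is possible; it has no improper symmetry element, so it exists as a pair of enantiomers (2 stereoisomers).

yes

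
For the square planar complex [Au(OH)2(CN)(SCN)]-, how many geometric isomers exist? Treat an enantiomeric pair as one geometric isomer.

2

A square has two trans pairs of vertices; adjacent vertices are cis.
Working through the distinct placements yields 2 geometric isomers: OH cis; OH trans.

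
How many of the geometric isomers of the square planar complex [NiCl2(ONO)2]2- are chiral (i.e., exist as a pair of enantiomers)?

0

A square has two trans pairs of vertices; adjacent vertices are cis.
Working through the distinct placements yields 2 geometric isomers: Cl cis; Cl trans.
Each arrangement has an internal mirror plane or centre of symmetry, so none is chiral.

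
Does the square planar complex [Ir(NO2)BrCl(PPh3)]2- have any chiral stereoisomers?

no

A square has two trans pairs of vertices; adjacent vertices are cis.
The distinct arrangements are (3 in all): (Br/NO2 trans, Cl/PPh3 trans); (Br/PPh3 trans, Cl/NO2 trans); (Br/Cl trans, NO2/PPh3 trans).
Each arrangement has an internal mirror plane or centre of symmetry, so none is chiral.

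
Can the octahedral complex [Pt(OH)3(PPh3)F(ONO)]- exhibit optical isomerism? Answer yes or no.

yes

An octahedron has six vertices in three trans pairs; every non-trans pair is cis.
Working through the distinct placements yields 4 geometric isomers: OH mer (3 arrangements); OH fac (chiral).
One of these lacks any improper symmetry element and so occurs as an enantiomeric pair, giving 4 + 1 = 5 stereoisomers in total.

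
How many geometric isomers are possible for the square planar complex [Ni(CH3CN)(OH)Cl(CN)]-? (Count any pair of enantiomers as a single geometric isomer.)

3

There are 3 geometric isomers: (CH3CN/Cl trans, CN/OH trans); (CH3CN/OH trans, CN/Cl trans); (CH3CN/CN trans, Cl/OH trans).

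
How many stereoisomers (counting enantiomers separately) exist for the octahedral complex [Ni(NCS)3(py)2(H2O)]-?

3

The six octahedral sites form three mutually perpendicular trans pairs.
There are 3 geometric isomers: NCS mer, py trans; NCS fac, py cis; NCS mer, py cis.
Each arrangement has an internal mirror plane or centre of symmetry, so none is chiral.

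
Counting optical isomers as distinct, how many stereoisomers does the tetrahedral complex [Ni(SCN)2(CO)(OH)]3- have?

1

All four vertices of a tetrahedron are equivalent and mutually adjacent, so cis/trans isomerism cannot arise.
Only one geometric arrangement is possible.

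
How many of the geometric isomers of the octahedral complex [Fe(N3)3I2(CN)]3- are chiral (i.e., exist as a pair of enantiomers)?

Working through the distinct placements yields 3 geometric isomers: N3 mer, I cis; N3 mer, I trans; N3 fac, I cis.
Each arrangement has an internal mirror plane or centre of symmetry, so none is chiral.

0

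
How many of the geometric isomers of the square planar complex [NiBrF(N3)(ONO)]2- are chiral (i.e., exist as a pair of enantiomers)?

Systematic placement gives 3 geometric isomers: (Br/N3 trans, F/ONO trans); (Br/ONO trans, F/N3 trans); (Br/F trans, N3/ONO trans).
Each arrangement has an internal mirror plane or centre of symmetry, so none is chiral.

0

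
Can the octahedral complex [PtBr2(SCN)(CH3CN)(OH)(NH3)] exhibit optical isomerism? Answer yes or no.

The six octahedral sites form three mutually perpendicular trans pairs.
Exhaustive case analysis gives 9 geometric isomers.
Of these, 6 lack any improper symmetry element and so occur as enantiomeric pairs, giving 9 + 6 = 15 stereoisomers in total.

yes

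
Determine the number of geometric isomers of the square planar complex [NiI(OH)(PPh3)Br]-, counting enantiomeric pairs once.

3

In a square planar complex each vertex has one trans partner and two cis neighbours.
Working through the distinct placements yields 3 geometric isomers: (Br/OH trans, I/PPh3 trans); (Br/PPh3 trans, I/OH trans); (Br/I trans, OH/PPh3 trans).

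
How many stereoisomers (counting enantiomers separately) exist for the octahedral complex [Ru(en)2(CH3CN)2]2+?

3

Each en is bidentate and must span two cis positions.
Working through the distinct placements yields 2 geometric isomers: CH3CN trans; CH3CN cis (chiral).
One of these lacks any improper symmetry element and so occurs as an enantiomeric pair, giving 2 + 1 = 3 stereoisomers in total.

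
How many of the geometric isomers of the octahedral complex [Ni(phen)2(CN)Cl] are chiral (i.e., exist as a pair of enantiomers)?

1

The six octahedral sites form three mutually perpendicular trans pairs.
Each phen is bidentate and must span two cis positions.
There are 2 geometric isomers: CN and Cl mutually trans; CN and Cl mutually cis (chiral).
One of these lacks any improper symmetry element and so occurs as an enantiomeric pair, giving 2 + 1 = 3 stereoisomers in total.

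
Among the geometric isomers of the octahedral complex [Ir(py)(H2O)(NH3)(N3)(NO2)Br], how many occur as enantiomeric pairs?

15

Placing the ligands in turn and identifying arrangements related by rotation or reflection leaves 15 distinct geometric isomers.
Of these, 15 lack any improper symmetry element and so occur as enantiomeric pairs, giving 15 + 15 = 30 stereoisomers in total.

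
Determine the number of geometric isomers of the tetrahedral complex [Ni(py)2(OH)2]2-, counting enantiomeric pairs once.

In a tetrahedral complex all four positions are equivalent and every pair of ligands is adjacent — there is no cis/trans distinction.
Only one geometric arrangement is possible.

1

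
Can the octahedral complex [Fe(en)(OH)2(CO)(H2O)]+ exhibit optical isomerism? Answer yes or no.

Each en is bidentate and must span two cis positions.
The distinct arrangements are (4 in all): OH cis (3 arrangements, 2 chiral); OH trans.
Of these, 2 lack any improper symmetry element and so occur as enantiomeric pairs, giving 4 + 2 = 6 stereoisomers in total.

yes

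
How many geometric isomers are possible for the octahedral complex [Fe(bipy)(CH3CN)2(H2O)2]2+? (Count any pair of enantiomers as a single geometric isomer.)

3

The six octahedral sites form three mutually perpendicular trans pairs.
Each bipy is bidentate and must span two cis positions.
There are 3 geometric isomers: CH3CN trans, H2O cis; CH3CN cis, H2O cis (chiral); CH3CN cis, H2O trans.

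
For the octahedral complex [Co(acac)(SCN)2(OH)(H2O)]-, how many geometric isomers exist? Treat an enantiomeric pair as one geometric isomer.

The six octahedral sites form three mutually perpendicular trans pairs.
Each acac is bidentate and must span two cis positions.
The distinct arrangements are (4 in all): SCN cis (3 arrangements, 2 chiral); SCN trans.

4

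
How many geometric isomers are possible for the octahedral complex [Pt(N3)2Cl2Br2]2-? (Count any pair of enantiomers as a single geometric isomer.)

An octahedron has six vertices in three trans pairs; every non-trans pair is cis.
There are 5 geometric isomers: N3 trans, Cl trans, Br trans; N3 cis, Cl cis, Br trans; N3 trans, Cl cis, Br cis; N3 cis, Cl cis, Br cis (chiral); N3 cis, Cl trans, Br cis.

5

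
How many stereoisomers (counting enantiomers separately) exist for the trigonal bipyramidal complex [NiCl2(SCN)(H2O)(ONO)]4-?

In a trigonal bipyramid the two axial positions differ from the three equatorial ones.
Placing the ligands in turn and identifying arrangements related by rotation or reflection leaves 7 distinct geometric isomers.
Of these, 3 lack any improper symmetry element and so occur as enantiomeric pairs, giving 7 + 3 = 10 stereoisomers in total.

10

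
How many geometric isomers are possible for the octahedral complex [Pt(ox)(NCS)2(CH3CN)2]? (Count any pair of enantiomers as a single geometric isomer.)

In an octahedral complex each vertex has one trans partner and four cis neighbours.
Each ox is bidentate and must span two cis positions.
There are 3 geometric isomers: NCS cis, CH3CN trans; NCS cis, CH3CN cis (chiral); NCS trans, CH3CN cis.

3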